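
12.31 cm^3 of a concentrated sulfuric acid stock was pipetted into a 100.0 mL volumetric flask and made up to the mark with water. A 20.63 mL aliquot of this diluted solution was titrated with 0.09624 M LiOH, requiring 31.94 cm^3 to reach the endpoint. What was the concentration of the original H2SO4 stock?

0.605 M

n(LiOH) = 0.09624 x 0.03194 = 0.003074 mol.
n(H2SO4) in the aliquot = 0.003074 x 1/2 = 0.001537 mol.
[diluted H2SO4] = 0.001537 / 0.02063 = 0.07450 M.
Dilution factor = 100.0/12.31 = 8.123, so [stock] = 0.07450 x 8.123 = 0.605 M.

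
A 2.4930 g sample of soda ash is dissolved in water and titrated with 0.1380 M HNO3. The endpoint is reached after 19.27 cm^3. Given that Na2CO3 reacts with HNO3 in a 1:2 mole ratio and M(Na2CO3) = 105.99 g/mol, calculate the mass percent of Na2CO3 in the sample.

5.65%

n(HNO3) = 0.1380 x 0.01927 = 0.002659 mol.
n(Na2CO3) = 0.002659 / 2 = 0.001330 mol.
mass of Na2CO3 = 0.001330 x 105.99 = 0.1409 g.
% purity = 0.1409 / 2.4930 x 100 = 5.65%.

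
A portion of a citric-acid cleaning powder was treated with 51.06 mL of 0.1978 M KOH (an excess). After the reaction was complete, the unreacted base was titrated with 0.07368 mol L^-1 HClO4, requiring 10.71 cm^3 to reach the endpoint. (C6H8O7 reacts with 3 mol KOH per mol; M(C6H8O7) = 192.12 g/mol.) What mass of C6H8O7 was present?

0.596 g

Total n(KOH) added = 0.1978 x 0.05106 = 0.01010 mol.
n(HClO4) used = 0.07368 x 0.01071 = 0.0007891 mol, which equals the excess n(KOH).
So n(KOH) consumed by the sample = 0.01010 - 0.0007891 = 0.009311 mol.
n(C6H8O7) = 0.009311 / 3 = 0.003104 mol.
mass = 0.003104 mol x 192.12 g/mol = 0.596 g.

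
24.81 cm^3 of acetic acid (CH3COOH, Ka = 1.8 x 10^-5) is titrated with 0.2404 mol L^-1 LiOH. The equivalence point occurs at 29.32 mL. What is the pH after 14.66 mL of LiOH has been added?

4.74

14.66 mL is exactly half the equivalence volume (29.32/2), i.e. the half-equivalence point.
There, n(HA) = n(A^-), so pH = pKa = -log(1.8 x 10^-5) = 4.74.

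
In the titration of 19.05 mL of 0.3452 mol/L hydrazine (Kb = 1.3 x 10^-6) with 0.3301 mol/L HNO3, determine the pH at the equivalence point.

n(N2H4) = 0.3452 x 0.01905 = 0.006576 mol; V(HNO3) at equivalence = 0.006576/0.3301 = 0.01992 L.
At equivalence the base is fully converted to N2H5+; total volume = 0.03897 L, so [N2H5+] = 0.006576/0.03897 = 0.1687 M.
Ka(N2H5+) = Kw/Kb = 1.0e-14 / 1.3 x 10^-6 = 7.69e-9.
[H^+] = sqrt(Ka x [N2H5+]) = sqrt(7.69e-9 x 0.1687) = 3.60e-5 M.
pH = -log(3.60e-5) = 4.44.

4.44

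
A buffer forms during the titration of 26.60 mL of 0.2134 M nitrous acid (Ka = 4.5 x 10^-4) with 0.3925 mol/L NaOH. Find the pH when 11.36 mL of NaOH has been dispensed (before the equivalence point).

3.91

Initial n(HNO2) = 0.2134 x 0.02660 = 0.005676 mol.
n(NaOH) added = 0.3925 x 0.01136 = 0.004459 mol, converting that many moles of HNO2 to NO2-.
Remaining n(HNO2) = 0.001218 mol; n(NO2-) = 0.004459 mol.
By Henderson-Hasselbalch, pH = pKa + log([A^-]/[HA]) = 3.35 + log(0.004459/0.001218) = 3.35 + (+0.56) = 3.91.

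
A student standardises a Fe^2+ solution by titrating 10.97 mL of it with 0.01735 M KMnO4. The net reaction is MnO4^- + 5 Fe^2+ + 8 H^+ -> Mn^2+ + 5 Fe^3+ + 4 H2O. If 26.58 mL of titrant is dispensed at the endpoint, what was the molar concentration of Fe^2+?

n(KMnO4) = 0.01735 x 0.02658 = 0.0004612 mol.
From the balanced equation, 1 mol KMnO4 reacts with 5 mol Fe^2+, so n(Fe^2+) = 0.0004612 x 5/1 = 0.002306 mol.
[Fe^2+] = 0.002306 / 0.01097 L = 0.210 M.

0.210 M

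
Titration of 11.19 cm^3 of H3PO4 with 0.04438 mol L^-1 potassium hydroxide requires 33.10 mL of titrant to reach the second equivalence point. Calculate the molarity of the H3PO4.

0.0656 M

n(KOH) = 0.04438 x 0.03310 = 0.001469 mol.
At the second equivalence point, 2 mol OH^- react per mol H3PO4, so n(H3PO4) = 0.001469 / 2 = 0.0007345 mol.
[H3PO4] = 0.0007345 / 0.01119 L = 0.0656 M.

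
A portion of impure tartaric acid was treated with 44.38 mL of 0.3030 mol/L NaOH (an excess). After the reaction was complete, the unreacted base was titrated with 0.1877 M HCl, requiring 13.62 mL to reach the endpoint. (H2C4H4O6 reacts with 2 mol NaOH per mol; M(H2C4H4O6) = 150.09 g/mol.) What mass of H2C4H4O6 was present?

0.817 g

Total n(NaOH) added = 0.3030 x 0.04438 = 0.01345 mol.
n(HCl) used = 0.1877 x 0.01362 = 0.002556 mol, which equals the excess n(NaOH).
So n(NaOH) consumed by the sample = 0.01345 - 0.002556 = 0.01089 mol.
n(H2C4H4O6) = 0.01089 / 2 = 0.005445 mol.
mass = 0.005445 mol x 150.09 g/mol = 0.817 g.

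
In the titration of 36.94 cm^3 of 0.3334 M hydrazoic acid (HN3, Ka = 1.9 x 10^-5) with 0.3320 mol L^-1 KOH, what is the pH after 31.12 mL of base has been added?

Initial n(HN3) = 0.3334 x 0.03694 = 0.01232 mol.
n(KOH) added = 0.3320 x 0.03112 = 0.01033 mol, converting that many moles of HN3 to N3-.
Remaining n(HN3) = 0.001984 mol; n(N3-) = 0.01033 mol.
By Henderson-Hasselbalch, pH = pKa + log([A^-]/[HA]) = 4.72 + log(0.01033/0.001984) = 4.72 + (+0.72) = 5.44.

5.44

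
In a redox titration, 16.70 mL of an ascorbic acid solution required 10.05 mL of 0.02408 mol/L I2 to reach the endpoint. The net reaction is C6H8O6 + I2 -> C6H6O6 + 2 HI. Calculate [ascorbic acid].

n(I2) = 0.02408 x 0.01005 = 0.0002420 mol.
From the balanced equation, 1 mol I2 reacts with 1 mol ascorbic acid, so n(ascorbic acid) = 0.0002420 x 1/1 = 0.0002420 mol.
[ascorbic acid] = 0.0002420 / 0.01670 L = 0.0145 M.

0.0145 M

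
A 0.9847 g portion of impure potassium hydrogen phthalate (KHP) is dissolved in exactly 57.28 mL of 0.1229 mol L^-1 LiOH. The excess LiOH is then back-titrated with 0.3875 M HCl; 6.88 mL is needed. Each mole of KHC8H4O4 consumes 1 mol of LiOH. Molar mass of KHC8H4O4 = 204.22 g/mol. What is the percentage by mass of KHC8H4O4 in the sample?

Total n(LiOH) added = 0.1229 x 0.05728 = 0.007040 mol.
n(HCl) used = 0.3875 x 0.006880 = 0.002666 mol, which equals the excess n(LiOH).
So n(LiOH) consumed by the sample = 0.007040 - 0.002666 = 0.004374 mol.
n(KHC8H4O4) = 0.004374 / 1 = 0.004374 mol.
mass KHC8H4O4 = 0.004374 x 204.22 = 0.8932 g, so %KHC8H4O4 = 0.8932/0.9847 x 100 = 90.7%.

90.7%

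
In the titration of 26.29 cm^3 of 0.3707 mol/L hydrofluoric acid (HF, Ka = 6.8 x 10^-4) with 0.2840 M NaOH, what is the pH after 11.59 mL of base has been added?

Initial n(HF) = 0.3707 x 0.02629 = 0.009746 mol.
n(NaOH) added = 0.2840 x 0.01159 = 0.003292 mol, converting that many moles of HF to F-.
Remaining n(HF) = 0.006454 mol; n(F-) = 0.003292 mol.
By Henderson-Hasselbalch, pH = pKa + log([A^-]/[HA]) = 3.17 + log(0.003292/0.006454) = 3.17 + (-0.29) = 2.88.

2.88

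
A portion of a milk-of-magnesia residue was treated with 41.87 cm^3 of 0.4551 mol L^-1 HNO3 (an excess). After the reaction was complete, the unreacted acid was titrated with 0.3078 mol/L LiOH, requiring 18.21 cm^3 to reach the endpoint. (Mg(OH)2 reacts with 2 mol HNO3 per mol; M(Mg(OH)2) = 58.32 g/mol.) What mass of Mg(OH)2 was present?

Total n(HNO3) added = 0.4551 x 0.04187 = 0.01906 mol.
n(LiOH) used = 0.3078 x 0.01821 = 0.005605 mol, which equals the excess n(HNO3).
So n(HNO3) consumed by the sample = 0.01906 - 0.005605 = 0.01345 mol.
n(Mg(OH)2) = 0.01345 / 2 = 0.006725 mol.
mass = 0.006725 mol x 58.32 g/mol = 0.392 g.

0.392 g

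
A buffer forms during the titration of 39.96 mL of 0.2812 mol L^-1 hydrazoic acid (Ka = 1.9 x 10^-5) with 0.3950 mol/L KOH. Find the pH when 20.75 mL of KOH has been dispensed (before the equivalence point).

5.15

Initial n(HN3) = 0.2812 x 0.03996 = 0.01124 mol.
n(KOH) added = 0.3950 x 0.02075 = 0.008196 mol, converting that many moles of HN3 to N3-.
Remaining n(HN3) = 0.003041 mol; n(N3-) = 0.008196 mol.
By Henderson-Hasselbalch, pH = pKa + log([A^-]/[HA]) = 4.72 + log(0.008196/0.003041) = 4.72 + (+0.43) = 5.15.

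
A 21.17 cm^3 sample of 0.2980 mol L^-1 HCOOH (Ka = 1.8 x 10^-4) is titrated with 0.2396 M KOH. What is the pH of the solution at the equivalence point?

n(HCOOH) = 0.2980 x 0.02117 = 0.006309 mol; V(KOH) at equivalence = 0.006309/0.2396 = 0.02633 L.
At equivalence all the acid is converted to HCOO-; total volume = 0.02117 + 0.02633 = 0.04750 L, so [HCOO-] = 0.006309/0.04750 = 0.1328 M.
Kb = Kw/Ka = 1.0e-14 / 1.8 x 10^-4 = 5.56e-11.
[OH^-] = sqrt(Kb x [HCOO-]) = sqrt(5.56e-11 x 0.1328) = 2.72e-6 M.
pOH = 5.57, so pH = 14.00 - 5.57 = 8.43.

8.43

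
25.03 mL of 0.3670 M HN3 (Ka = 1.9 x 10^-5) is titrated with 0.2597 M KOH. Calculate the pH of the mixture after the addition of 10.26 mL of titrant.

4.33

Initial n(HN3) = 0.3670 x 0.02503 = 0.009186 mol.
n(KOH) added = 0.2597 x 0.01026 = 0.002665 mol, converting that many moles of HN3 to N3-.
Remaining n(HN3) = 0.006521 mol; n(N3-) = 0.002665 mol.
By Henderson-Hasselbalch, pH = pKa + log([A^-]/[HA]) = 4.72 + log(0.002665/0.006521) = 4.72 + (-0.39) = 4.33.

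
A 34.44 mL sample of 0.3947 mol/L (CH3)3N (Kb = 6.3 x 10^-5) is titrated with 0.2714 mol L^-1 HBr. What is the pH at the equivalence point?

5.30

n((CH3)3N) = 0.3947 x 0.03444 = 0.01359 mol; V(HBr) at equivalence = 0.01359/0.2714 = 0.05009 L.
At equivalence the base is fully converted to (CH3)3NH+; total volume = 0.08453 L, so [(CH3)3NH+] = 0.01359/0.08453 = 0.1608 M.
Ka((CH3)3NH+) = Kw/Kb = 1.0e-14 / 6.3 x 10^-5 = 1.59e-10.
[H^+] = sqrt(Ka x [(CH3)3NH+]) = sqrt(1.59e-10 x 0.1608) = 5.05e-6 M.
pH = -log(5.05e-6) = 5.30.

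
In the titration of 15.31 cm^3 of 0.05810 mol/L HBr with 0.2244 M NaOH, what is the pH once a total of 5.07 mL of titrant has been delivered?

n(acid) = 0.05810 x 0.01531 = 0.0008895 mol; n(NaOH) added = 0.2244 x 0.005070 = 0.001138 mol.
Base is in excess by 0.001138 - 0.0008895 = 0.0002482 mol in a total volume of 0.02038 L.
[OH^-] = 0.0002482/0.02038 = 0.01218 M, so pOH = 1.91 and pH = 14.00 - 1.91 = 12.09.

12.09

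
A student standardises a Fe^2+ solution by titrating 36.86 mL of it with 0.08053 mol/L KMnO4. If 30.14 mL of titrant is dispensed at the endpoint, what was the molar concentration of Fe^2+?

n(KMnO4) = 0.08053 x 0.03014 = 0.002427 mol.
From the balanced equation, 1 mol KMnO4 reacts with 5 mol Fe^2+, so n(Fe^2+) = 0.002427 x 5/1 = 0.01214 mol.
[Fe^2+] = 0.01214 / 0.03686 L = 0.329 M.

0.329 M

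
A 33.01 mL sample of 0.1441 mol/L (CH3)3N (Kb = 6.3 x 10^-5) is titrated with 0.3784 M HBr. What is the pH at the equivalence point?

5.39

n((CH3)3N) = 0.1441 x 0.03301 = 0.004757 mol; V(HBr) at equivalence = 0.004757/0.3784 = 0.01257 L.
At equivalence the base is fully converted to (CH3)3NH+; total volume = 0.04558 L, so [(CH3)3NH+] = 0.004757/0.04558 = 0.1044 M.
Ka((CH3)3NH+) = Kw/Kb = 1.0e-14 / 6.3 x 10^-5 = 1.59e-10.
[H^+] = sqrt(Ka x [(CH3)3NH+]) = sqrt(1.59e-10 x 0.1044) = 4.07e-6 M.
pH = -log(4.07e-6) = 5.39.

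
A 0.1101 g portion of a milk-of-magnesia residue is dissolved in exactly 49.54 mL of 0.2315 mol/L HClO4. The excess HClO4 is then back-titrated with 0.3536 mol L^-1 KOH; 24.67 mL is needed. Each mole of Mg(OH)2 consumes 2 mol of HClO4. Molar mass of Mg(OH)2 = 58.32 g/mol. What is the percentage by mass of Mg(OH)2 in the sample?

72.7%

Total n(HClO4) added = 0.2315 x 0.04954 = 0.01147 mol.
n(KOH) used = 0.3536 x 0.02467 = 0.008723 mol, which equals the excess n(HClO4).
So n(HClO4) consumed by the sample = 0.01147 - 0.008723 = 0.002745 mol.
n(Mg(OH)2) = 0.002745 / 2 = 0.001373 mol.
mass Mg(OH)2 = 0.001373 x 58.32 = 0.08005 g, so %Mg(OH)2 = 0.08005/0.1101 x 100 = 72.7%.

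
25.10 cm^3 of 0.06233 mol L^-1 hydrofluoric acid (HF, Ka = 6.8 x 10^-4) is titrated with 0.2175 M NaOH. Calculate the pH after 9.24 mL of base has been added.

12.11

n(acid) = 0.06233 x 0.02510 = 0.001564 mol; n(NaOH) added = 0.2175 x 0.009240 = 0.002010 mol.
Base is in excess by 0.002010 - 0.001564 = 0.0004452 mol in a total volume of 0.03434 L.
[OH^-] = 0.0004452/0.03434 = 0.01296 M, so pOH = 1.89 and pH = 14.00 - 1.89 = 12.11.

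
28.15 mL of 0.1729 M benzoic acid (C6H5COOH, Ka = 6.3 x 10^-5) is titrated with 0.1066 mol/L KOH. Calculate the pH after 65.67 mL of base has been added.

12.36

n(acid) = 0.1729 x 0.02815 = 0.004867 mol; n(KOH) added = 0.1066 x 0.06567 = 0.007000 mol.
Base is in excess by 0.007000 - 0.004867 = 0.002133 mol in a total volume of 0.09382 L.
[OH^-] = 0.002133/0.09382 = 0.02274 M, so pOH = 1.64 and pH = 14.00 - 1.64 = 12.36.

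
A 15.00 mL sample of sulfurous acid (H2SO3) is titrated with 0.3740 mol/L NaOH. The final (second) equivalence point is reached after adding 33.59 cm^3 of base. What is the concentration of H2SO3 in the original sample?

n(NaOH) = 0.3740 x 0.03359 = 0.01256 mol.
At the final (second) equivalence point, 2 mol OH^- react per mol H2SO3, so n(H2SO3) = 0.01256 / 2 = 0.006281 mol.
[H2SO3] = 0.006281 / 0.01500 L = 0.419 M.

0.419 M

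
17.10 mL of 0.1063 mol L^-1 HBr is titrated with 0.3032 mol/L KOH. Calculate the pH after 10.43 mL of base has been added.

12.69

n(acid) = 0.1063 x 0.01710 = 0.001818 mol; n(KOH) added = 0.3032 x 0.01043 = 0.003162 mol.
Base is in excess by 0.003162 - 0.001818 = 0.001345 mol in a total volume of 0.02753 L.
[OH^-] = 0.001345/0.02753 = 0.04884 M, so pOH = 1.31 and pH = 14.00 - 1.31 = 12.69.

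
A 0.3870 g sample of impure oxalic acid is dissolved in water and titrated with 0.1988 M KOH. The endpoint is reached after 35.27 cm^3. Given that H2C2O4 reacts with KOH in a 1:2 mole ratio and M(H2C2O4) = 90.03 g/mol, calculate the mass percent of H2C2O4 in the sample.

81.6%

n(KOH) = 0.1988 x 0.03527 = 0.007012 mol.
n(H2C2O4) = 0.007012 / 2 = 0.003506 mol.
mass of H2C2O4 = 0.003506 x 90.03 = 0.3156 g.
% purity = 0.3156 / 0.3870 x 100 = 81.6%.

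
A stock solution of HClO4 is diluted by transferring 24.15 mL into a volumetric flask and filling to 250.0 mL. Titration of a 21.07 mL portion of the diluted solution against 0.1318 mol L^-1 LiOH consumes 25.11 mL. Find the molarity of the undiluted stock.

1.63 M

n(LiOH) = 0.1318 x 0.02511 = 0.003309 mol.
n(HClO4) in the aliquot = 0.003309 mol.
[diluted HClO4] = 0.003309 / 0.02107 = 0.1571 M.
Dilution factor = 250.0/24.15 = 10.35, so [stock] = 0.1571 x 10.35 = 1.63 M.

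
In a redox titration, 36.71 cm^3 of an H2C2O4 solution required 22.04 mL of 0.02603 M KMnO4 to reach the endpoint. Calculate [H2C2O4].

n(KMnO4) = 0.02603 x 0.02204 = 0.0005737 mol.
From the balanced equation, 2 mol KMnO4 reacts with 5 mol H2C2O4, so n(H2C2O4) = 0.0005737 x 5/2 = 0.001434 mol.
[H2C2O4] = 0.001434 / 0.03671 L = 0.0391 M.

0.0391 M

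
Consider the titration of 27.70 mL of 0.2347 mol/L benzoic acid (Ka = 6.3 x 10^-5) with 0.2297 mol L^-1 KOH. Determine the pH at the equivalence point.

n(C6H5COOH) = 0.2347 x 0.02770 = 0.006501 mol; V(KOH) at equivalence = 0.006501/0.2297 = 0.02830 L.
At equivalence all the acid is converted to C6H5COO-; total volume = 0.02770 + 0.02830 = 0.05600 L, so [C6H5COO-] = 0.006501/0.05600 = 0.1161 M.
Kb = Kw/Ka = 1.0e-14 / 6.3 x 10^-5 = 1.59e-10.
[OH^-] = sqrt(Kb x [C6H5COO-]) = sqrt(1.59e-10 x 0.1161) = 4.29e-6 M.
pOH = 5.37, so pH = 14.00 - 5.37 = 8.63.

8.63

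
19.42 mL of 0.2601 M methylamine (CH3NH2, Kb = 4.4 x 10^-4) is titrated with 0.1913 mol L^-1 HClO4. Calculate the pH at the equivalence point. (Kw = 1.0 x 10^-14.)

n(CH3NH2) = 0.2601 x 0.01942 = 0.005051 mol; V(HClO4) at equivalence = 0.005051/0.1913 = 0.02640 L.
At equivalence the base is fully converted to CH3NH3+; total volume = 0.04582 L, so [CH3NH3+] = 0.005051/0.04582 = 0.1102 M.
Ka(CH3NH3+) = Kw/Kb = 1.0e-14 / 4.4 x 10^-4 = 2.27e-11.
[H^+] = sqrt(Ka x [CH3NH3+]) = sqrt(2.27e-11 x 0.1102) = 1.58e-6 M.
pH = -log(1.58e-6) = 5.80.

5.80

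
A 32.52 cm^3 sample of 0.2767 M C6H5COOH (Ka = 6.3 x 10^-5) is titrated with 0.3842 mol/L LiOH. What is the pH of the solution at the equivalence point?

n(C6H5COOH) = 0.2767 x 0.03252 = 0.008998 mol; V(LiOH) at equivalence = 0.008998/0.3842 = 0.02342 L.
At equivalence all the acid is converted to C6H5COO-; total volume = 0.03252 + 0.02342 = 0.05594 L, so [C6H5COO-] = 0.008998/0.05594 = 0.1609 M.
Kb = Kw/Ka = 1.0e-14 / 6.3 x 10^-5 = 1.59e-10.
[OH^-] = sqrt(Kb x [C6H5COO-]) = sqrt(1.59e-10 x 0.1609) = 5.05e-6 M.
pOH = 5.30, so pH = 14.00 - 5.30 = 8.70.

8.70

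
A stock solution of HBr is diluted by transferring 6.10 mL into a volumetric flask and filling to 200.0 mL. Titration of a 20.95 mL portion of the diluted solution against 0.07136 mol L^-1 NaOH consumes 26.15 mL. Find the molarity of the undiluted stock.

n(NaOH) = 0.07136 x 0.02615 = 0.001866 mol.
n(HBr) in the aliquot = 0.001866 mol.
[diluted HBr] = 0.001866 / 0.02095 = 0.08907 M.
Dilution factor = 200.0/6.100 = 32.79, so [stock] = 0.08907 x 32.79 = 2.92 M.

2.92 M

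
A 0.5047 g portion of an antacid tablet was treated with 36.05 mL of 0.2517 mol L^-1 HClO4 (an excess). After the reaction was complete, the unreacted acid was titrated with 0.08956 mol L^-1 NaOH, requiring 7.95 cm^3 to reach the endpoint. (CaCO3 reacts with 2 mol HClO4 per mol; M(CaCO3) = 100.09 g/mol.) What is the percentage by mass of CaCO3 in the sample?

Total n(HClO4) added = 0.2517 x 0.03605 = 0.009074 mol.
n(NaOH) used = 0.08956 x 0.007950 = 0.0007120 mol, which equals the excess n(HClO4).
So n(HClO4) consumed by the sample = 0.009074 - 0.0007120 = 0.008362 mol.
n(CaCO3) = 0.008362 / 2 = 0.004181 mol.
mass CaCO3 = 0.004181 x 100.09 = 0.4185 g, so %CaCO3 = 0.4185/0.5047 x 100 = 82.9%.

82.9%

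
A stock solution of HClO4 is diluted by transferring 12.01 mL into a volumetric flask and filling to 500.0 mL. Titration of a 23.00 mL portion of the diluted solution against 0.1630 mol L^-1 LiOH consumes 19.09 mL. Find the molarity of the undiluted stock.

n(LiOH) = 0.1630 x 0.01909 = 0.003112 mol.
n(HClO4) in the aliquot = 0.003112 mol.
[diluted HClO4] = 0.003112 / 0.02300 = 0.1353 M.
Dilution factor = 500.0/12.01 = 41.63, so [stock] = 0.1353 x 41.63 = 5.63 M.

5.63 M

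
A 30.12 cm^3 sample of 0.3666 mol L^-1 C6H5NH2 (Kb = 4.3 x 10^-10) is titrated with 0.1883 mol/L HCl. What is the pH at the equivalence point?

n(C6H5NH2) = 0.3666 x 0.03012 = 0.01104 mol; V(HCl) at equivalence = 0.01104/0.1883 = 0.05864 L.
At equivalence the base is fully converted to C6H5NH3+; total volume = 0.08876 L, so [C6H5NH3+] = 0.01104/0.08876 = 0.1244 M.
Ka(C6H5NH3+) = Kw/Kb = 1.0e-14 / 4.3 x 10^-10 = 2.33e-5.
[H^+] = sqrt(Ka x [C6H5NH3+]) = sqrt(2.33e-5 x 0.1244) = 0.00170 M.
pH = -log(0.00170) = 2.77.

2.77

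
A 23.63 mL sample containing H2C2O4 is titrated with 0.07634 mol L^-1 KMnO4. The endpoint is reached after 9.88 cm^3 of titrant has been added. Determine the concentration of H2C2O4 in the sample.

n(KMnO4) = 0.07634 x 0.009880 = 0.0007542 mol.
From the balanced equation, 2 mol KMnO4 reacts with 5 mol H2C2O4, so n(H2C2O4) = 0.0007542 x 5/2 = 0.001886 mol.
[H2C2O4] = 0.001886 / 0.02363 L = 0.0798 M.

0.0798 M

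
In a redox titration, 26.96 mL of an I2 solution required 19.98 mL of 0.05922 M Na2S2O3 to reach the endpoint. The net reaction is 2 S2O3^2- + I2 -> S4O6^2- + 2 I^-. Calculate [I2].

0.0219 M

n(Na2S2O3) = 0.05922 x 0.01998 = 0.001183 mol.
From the balanced equation, 2 mol Na2S2O3 reacts with 1 mol I2, so n(I2) = 0.001183 x 1/2 = 0.0005916 mol.
[I2] = 0.0005916 / 0.02696 L = 0.0219 M.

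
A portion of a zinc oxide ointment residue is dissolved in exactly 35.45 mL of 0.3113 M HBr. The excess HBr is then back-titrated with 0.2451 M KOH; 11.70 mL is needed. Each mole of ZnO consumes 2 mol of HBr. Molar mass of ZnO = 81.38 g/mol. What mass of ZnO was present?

0.332 g

Total n(HBr) added = 0.3113 x 0.03545 = 0.01104 mol.
n(KOH) used = 0.2451 x 0.01170 = 0.002868 mol, which equals the excess n(HBr).
So n(HBr) consumed by the sample = 0.01104 - 0.002868 = 0.008168 mol.
n(ZnO) = 0.008168 / 2 = 0.004084 mol.
mass = 0.004084 mol x 81.38 g/mol = 0.332 g.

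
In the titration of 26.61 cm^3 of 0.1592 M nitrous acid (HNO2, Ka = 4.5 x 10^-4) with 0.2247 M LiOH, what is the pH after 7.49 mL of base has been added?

3.17

Initial n(HNO2) = 0.1592 x 0.02661 = 0.004236 mol.
n(LiOH) added = 0.2247 x 0.007490 = 0.001683 mol, converting that many moles of HNO2 to NO2-.
Remaining n(HNO2) = 0.002553 mol; n(NO2-) = 0.001683 mol.
By Henderson-Hasselbalch, pH = pKa + log([A^-]/[HA]) = 3.35 + log(0.001683/0.002553) = 3.35 + (-0.18) = 3.17.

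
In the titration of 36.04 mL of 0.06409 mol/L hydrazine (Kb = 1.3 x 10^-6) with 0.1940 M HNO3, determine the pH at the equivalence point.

4.72

n(N2H4) = 0.06409 x 0.03604 = 0.002310 mol; V(HNO3) at equivalence = 0.002310/0.1940 = 0.01191 L.
At equivalence the base is fully converted to N2H5+; total volume = 0.04795 L, so [N2H5+] = 0.002310/0.04795 = 0.04817 M.
Ka(N2H5+) = Kw/Kb = 1.0e-14 / 1.3 x 10^-6 = 7.69e-9.
[H^+] = sqrt(Ka x [N2H5+]) = sqrt(7.69e-9 x 0.04817) = 1.93e-5 M.
pH = -log(1.93e-5) = 4.72.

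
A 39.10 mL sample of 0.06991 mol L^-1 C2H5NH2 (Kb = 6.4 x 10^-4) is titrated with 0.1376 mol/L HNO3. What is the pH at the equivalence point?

6.07

n(C2H5NH2) = 0.06991 x 0.03910 = 0.002733 mol; V(HNO3) at equivalence = 0.002733/0.1376 = 0.01987 L.
At equivalence the base is fully converted to C2H5NH3+; total volume = 0.05897 L, so [C2H5NH3+] = 0.002733/0.05897 = 0.04636 M.
Ka(C2H5NH3+) = Kw/Kb = 1.0e-14 / 6.4 x 10^-4 = 1.56e-11.
[H^+] = sqrt(Ka x [C2H5NH3+]) = sqrt(1.56e-11 x 0.04636) = 8.51e-7 M.
pH = -log(8.51e-7) = 6.07.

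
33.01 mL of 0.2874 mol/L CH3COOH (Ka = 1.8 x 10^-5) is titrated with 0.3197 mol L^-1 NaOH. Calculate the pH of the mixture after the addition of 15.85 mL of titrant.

4.80

Initial n(CH3COOH) = 0.2874 x 0.03301 = 0.009487 mol.
n(NaOH) added = 0.3197 x 0.01585 = 0.005067 mol, converting that many moles of CH3COOH to CH3COO-.
Remaining n(CH3COOH) = 0.004420 mol; n(CH3COO-) = 0.005067 mol.
By Henderson-Hasselbalch, pH = pKa + log([A^-]/[HA]) = 4.74 + log(0.005067/0.004420) = 4.74 + (+0.06) = 4.80.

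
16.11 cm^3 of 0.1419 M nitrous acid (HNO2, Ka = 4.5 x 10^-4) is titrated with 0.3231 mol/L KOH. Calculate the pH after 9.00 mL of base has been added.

n(acid) = 0.1419 x 0.01611 = 0.002286 mol; n(KOH) added = 0.3231 x 0.009000 = 0.002908 mol.
Base is in excess by 0.002908 - 0.002286 = 0.0006219 mol in a total volume of 0.02511 L.
[OH^-] = 0.0006219/0.02511 = 0.02477 M, so pOH = 1.61 and pH = 14.00 - 1.61 = 12.39.

12.39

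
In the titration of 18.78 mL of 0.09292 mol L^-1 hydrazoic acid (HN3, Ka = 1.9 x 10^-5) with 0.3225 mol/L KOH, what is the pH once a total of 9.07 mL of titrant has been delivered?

12.63

n(acid) = 0.09292 x 0.01878 = 0.001745 mol; n(KOH) added = 0.3225 x 0.009070 = 0.002925 mol.
Base is in excess by 0.002925 - 0.001745 = 0.001180 mol in a total volume of 0.02785 L.
[OH^-] = 0.001180/0.02785 = 0.04237 M, so pOH = 1.37 and pH = 14.00 - 1.37 = 12.63.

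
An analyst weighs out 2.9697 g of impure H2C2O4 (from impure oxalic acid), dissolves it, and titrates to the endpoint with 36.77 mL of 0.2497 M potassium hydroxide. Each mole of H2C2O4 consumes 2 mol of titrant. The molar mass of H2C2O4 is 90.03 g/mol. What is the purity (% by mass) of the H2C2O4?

n(KOH) = 0.2497 x 0.03677 = 0.009181 mol.
n(H2C2O4) = 0.009181 / 2 = 0.004591 mol.
mass of H2C2O4 = 0.004591 x 90.03 = 0.4133 g.
% purity = 0.4133 / 2.9697 x 100 = 13.9%.

13.9%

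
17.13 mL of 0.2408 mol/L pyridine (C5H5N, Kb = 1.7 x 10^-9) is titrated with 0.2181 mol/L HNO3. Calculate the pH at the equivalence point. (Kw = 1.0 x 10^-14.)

n(C5H5N) = 0.2408 x 0.01713 = 0.004125 mol; V(HNO3) at equivalence = 0.004125/0.2181 = 0.01891 L.
At equivalence the base is fully converted to C5H5NH+; total volume = 0.03604 L, so [C5H5NH+] = 0.004125/0.03604 = 0.1144 M.
Ka(C5H5NH+) = Kw/Kb = 1.0e-14 / 1.7 x 10^-9 = 5.88e-6.
[H^+] = sqrt(Ka x [C5H5NH+]) = sqrt(5.88e-6 x 0.1144) = 0.000820 M.
pH = -log(0.000820) = 3.09.

3.09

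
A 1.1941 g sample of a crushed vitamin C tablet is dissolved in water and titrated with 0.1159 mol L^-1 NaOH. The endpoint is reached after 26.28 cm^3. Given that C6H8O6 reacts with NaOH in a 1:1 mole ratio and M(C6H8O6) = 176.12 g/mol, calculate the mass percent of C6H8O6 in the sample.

n(NaOH) = 0.1159 x 0.02628 = 0.003046 mol.
n(C6H8O6) = 0.003046 / 1 = 0.003046 mol.
mass of C6H8O6 = 0.003046 x 176.12 = 0.5364 g.
% purity = 0.5364 / 1.1941 x 100 = 44.9%.

44.9%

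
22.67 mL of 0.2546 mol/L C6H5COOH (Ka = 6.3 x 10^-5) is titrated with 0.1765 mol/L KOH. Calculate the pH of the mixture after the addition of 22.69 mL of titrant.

4.56

Initial n(C6H5COOH) = 0.2546 x 0.02267 = 0.005772 mol.
n(KOH) added = 0.1765 x 0.02269 = 0.004005 mol, converting that many moles of C6H5COOH to C6H5COO-.
Remaining n(C6H5COOH) = 0.001767 mol; n(C6H5COO-) = 0.004005 mol.
By Henderson-Hasselbalch, pH = pKa + log([A^-]/[HA]) = 4.20 + log(0.004005/0.001767) = 4.20 + (+0.36) = 4.56.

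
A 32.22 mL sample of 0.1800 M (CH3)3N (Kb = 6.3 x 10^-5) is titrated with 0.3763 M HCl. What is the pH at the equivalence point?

n((CH3)3N) = 0.1800 x 0.03222 = 0.005800 mol; V(HCl) at equivalence = 0.005800/0.3763 = 0.01541 L.
At equivalence the base is fully converted to (CH3)3NH+; total volume = 0.04763 L, so [(CH3)3NH+] = 0.005800/0.04763 = 0.1218 M.
Ka((CH3)3NH+) = Kw/Kb = 1.0e-14 / 6.3 x 10^-5 = 1.59e-10.
[H^+] = sqrt(Ka x [(CH3)3NH+]) = sqrt(1.59e-10 x 0.1218) = 4.40e-6 M.
pH = -log(4.40e-6) = 5.36.

5.36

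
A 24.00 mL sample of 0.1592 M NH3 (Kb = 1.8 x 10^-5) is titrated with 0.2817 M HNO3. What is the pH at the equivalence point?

n(NH3) = 0.1592 x 0.02400 = 0.003821 mol; V(HNO3) at equivalence = 0.003821/0.2817 = 0.01356 L.
At equivalence the base is fully converted to NH4+; total volume = 0.03756 L, so [NH4+] = 0.003821/0.03756 = 0.1017 M.
Ka(NH4+) = Kw/Kb = 1.0e-14 / 1.8 x 10^-5 = 5.56e-10.
[H^+] = sqrt(Ka x [NH4+]) = sqrt(5.56e-10 x 0.1017) = 7.52e-6 M.
pH = -log(7.52e-6) = 5.12.

5.12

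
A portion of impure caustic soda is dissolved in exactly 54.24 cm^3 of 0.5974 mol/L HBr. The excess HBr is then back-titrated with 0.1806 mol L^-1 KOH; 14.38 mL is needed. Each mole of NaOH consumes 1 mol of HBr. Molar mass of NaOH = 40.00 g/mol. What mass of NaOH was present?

Total n(HBr) added = 0.5974 x 0.05424 = 0.03240 mol.
n(KOH) used = 0.1806 x 0.01438 = 0.002597 mol, which equals the excess n(HBr).
So n(HBr) consumed by the sample = 0.03240 - 0.002597 = 0.02981 mol.
n(NaOH) = 0.02981 / 1 = 0.02981 mol.
mass = 0.02981 mol x 40.00 g/mol = 1.19 g.

1.19 g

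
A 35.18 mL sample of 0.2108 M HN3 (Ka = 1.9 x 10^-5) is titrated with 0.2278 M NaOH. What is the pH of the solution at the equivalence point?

8.88

n(HN3) = 0.2108 x 0.03518 = 0.007416 mol; V(NaOH) at equivalence = 0.007416/0.2278 = 0.03255 L.
At equivalence all the acid is converted to N3-; total volume = 0.03518 + 0.03255 = 0.06773 L, so [N3-] = 0.007416/0.06773 = 0.1095 M.
Kb = Kw/Ka = 1.0e-14 / 1.9 x 10^-5 = 5.26e-10.
[OH^-] = sqrt(Kb x [N3-]) = sqrt(5.26e-10 x 0.1095) = 7.59e-6 M.
pOH = 5.12, so pH = 14.00 - 5.12 = 8.88.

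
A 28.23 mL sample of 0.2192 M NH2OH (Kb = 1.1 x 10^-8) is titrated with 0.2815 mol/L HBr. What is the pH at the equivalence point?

3.48

n(NH2OH) = 0.2192 x 0.02823 = 0.006188 mol; V(HBr) at equivalence = 0.006188/0.2815 = 0.02198 L.
At equivalence the base is fully converted to NH3OH+; total volume = 0.05021 L, so [NH3OH+] = 0.006188/0.05021 = 0.1232 M.
Ka(NH3OH+) = Kw/Kb = 1.0e-14 / 1.1 x 10^-8 = 9.09e-7.
[H^+] = sqrt(Ka x [NH3OH+]) = sqrt(9.09e-7 x 0.1232) = 0.000335 M.
pH = -log(0.000335) = 3.48.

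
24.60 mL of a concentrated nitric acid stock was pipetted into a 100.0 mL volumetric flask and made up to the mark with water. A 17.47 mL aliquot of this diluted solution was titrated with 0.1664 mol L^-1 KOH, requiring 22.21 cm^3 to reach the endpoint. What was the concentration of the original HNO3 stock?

0.860 M

n(KOH) = 0.1664 x 0.02221 = 0.003696 mol.
n(HNO3) in the aliquot = 0.003696 mol.
[diluted HNO3] = 0.003696 / 0.01747 = 0.2115 M.
Dilution factor = 100.0/24.60 = 4.065, so [stock] = 0.2115 x 4.065 = 0.860 M.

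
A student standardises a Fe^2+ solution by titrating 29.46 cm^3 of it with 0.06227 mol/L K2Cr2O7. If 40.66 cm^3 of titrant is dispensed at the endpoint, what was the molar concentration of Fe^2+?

0.516 M

n(K2Cr2O7) = 0.06227 x 0.04066 = 0.002532 mol.
From the balanced equation, 1 mol K2Cr2O7 reacts with 6 mol Fe^2+, so n(Fe^2+) = 0.002532 x 6/1 = 0.01519 mol.
[Fe^2+] = 0.01519 / 0.02946 L = 0.516 M.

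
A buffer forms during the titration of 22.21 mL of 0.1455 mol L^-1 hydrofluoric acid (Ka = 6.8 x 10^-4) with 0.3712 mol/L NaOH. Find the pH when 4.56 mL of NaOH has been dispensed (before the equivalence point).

3.21

Initial n(HF) = 0.1455 x 0.02221 = 0.003232 mol.
n(NaOH) added = 0.3712 x 0.004560 = 0.001693 mol, converting that many moles of HF to F-.
Remaining n(HF) = 0.001539 mol; n(F-) = 0.001693 mol.
By Henderson-Hasselbalch, pH = pKa + log([A^-]/[HA]) = 3.17 + log(0.001693/0.001539) = 3.17 + (+0.04) = 3.21.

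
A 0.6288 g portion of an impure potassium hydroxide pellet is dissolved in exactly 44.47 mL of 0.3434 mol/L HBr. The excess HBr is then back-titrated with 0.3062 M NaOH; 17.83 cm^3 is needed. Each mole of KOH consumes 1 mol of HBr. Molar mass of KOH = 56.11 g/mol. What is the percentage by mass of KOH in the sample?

Total n(HBr) added = 0.3434 x 0.04447 = 0.01527 mol.
n(NaOH) used = 0.3062 x 0.01783 = 0.005460 mol, which equals the excess n(HBr).
So n(HBr) consumed by the sample = 0.01527 - 0.005460 = 0.009811 mol.
n(KOH) = 0.009811 / 1 = 0.009811 mol.
mass KOH = 0.009811 x 56.11 = 0.5505 g, so %KOH = 0.5505/0.6288 x 100 = 87.6%.

87.6%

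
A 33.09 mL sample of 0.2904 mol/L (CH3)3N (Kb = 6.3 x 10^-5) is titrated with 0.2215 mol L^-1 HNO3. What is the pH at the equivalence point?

n((CH3)3N) = 0.2904 x 0.03309 = 0.009609 mol; V(HNO3) at equivalence = 0.009609/0.2215 = 0.04338 L.
At equivalence the base is fully converted to (CH3)3NH+; total volume = 0.07647 L, so [(CH3)3NH+] = 0.009609/0.07647 = 0.1257 M.
Ka((CH3)3NH+) = Kw/Kb = 1.0e-14 / 6.3 x 10^-5 = 1.59e-10.
[H^+] = sqrt(Ka x [(CH3)3NH+]) = sqrt(1.59e-10 x 0.1257) = 4.47e-6 M.
pH = -log(4.47e-6) = 5.35.

5.35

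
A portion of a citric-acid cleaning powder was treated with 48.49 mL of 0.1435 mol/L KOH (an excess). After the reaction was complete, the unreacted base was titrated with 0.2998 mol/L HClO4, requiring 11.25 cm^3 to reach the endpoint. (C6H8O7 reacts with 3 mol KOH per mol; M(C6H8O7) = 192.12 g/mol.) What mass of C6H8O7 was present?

Total n(KOH) added = 0.1435 x 0.04849 = 0.006958 mol.
n(HClO4) used = 0.2998 x 0.01125 = 0.003373 mol, which equals the excess n(KOH).
So n(KOH) consumed by the sample = 0.006958 - 0.003373 = 0.003586 mol.
n(C6H8O7) = 0.003586 / 3 = 0.001195 mol.
mass = 0.001195 mol x 192.12 g/mol = 0.230 g.

0.230 g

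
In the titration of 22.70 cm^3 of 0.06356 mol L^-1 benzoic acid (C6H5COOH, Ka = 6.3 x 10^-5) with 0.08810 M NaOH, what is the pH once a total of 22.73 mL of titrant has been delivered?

12.09

n(acid) = 0.06356 x 0.02270 = 0.001443 mol; n(NaOH) added = 0.08810 x 0.02273 = 0.002003 mol.
Base is in excess by 0.002003 - 0.001443 = 0.0005597 mol in a total volume of 0.04543 L.
[OH^-] = 0.0005597/0.04543 = 0.01232 M, so pOH = 1.91 and pH = 14.00 - 1.91 = 12.09.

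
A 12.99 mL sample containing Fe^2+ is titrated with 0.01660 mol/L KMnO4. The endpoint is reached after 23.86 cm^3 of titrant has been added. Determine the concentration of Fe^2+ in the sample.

n(KMnO4) = 0.01660 x 0.02386 = 0.0003961 mol.
From the balanced equation, 1 mol KMnO4 reacts with 5 mol Fe^2+, so n(Fe^2+) = 0.0003961 x 5/1 = 0.001980 mol.
[Fe^2+] = 0.001980 / 0.01299 L = 0.152 M.

0.152 M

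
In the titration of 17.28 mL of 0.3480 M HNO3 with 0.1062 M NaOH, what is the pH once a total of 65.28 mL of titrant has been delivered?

12.05

n(acid) = 0.3480 x 0.01728 = 0.006013 mol; n(NaOH) added = 0.1062 x 0.06528 = 0.006933 mol.
Base is in excess by 0.006933 - 0.006013 = 0.0009193 mol in a total volume of 0.08256 L.
[OH^-] = 0.0009193/0.08256 = 0.01113 M, so pOH = 1.95 and pH = 14.00 - 1.95 = 12.05.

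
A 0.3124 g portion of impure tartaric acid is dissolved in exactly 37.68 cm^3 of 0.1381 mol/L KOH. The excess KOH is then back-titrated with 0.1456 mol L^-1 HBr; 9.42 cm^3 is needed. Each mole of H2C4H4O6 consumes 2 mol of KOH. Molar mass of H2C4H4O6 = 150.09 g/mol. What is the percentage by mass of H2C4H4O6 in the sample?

Total n(KOH) added = 0.1381 x 0.03768 = 0.005204 mol.
n(HBr) used = 0.1456 x 0.009420 = 0.001372 mol, which equals the excess n(KOH).
So n(KOH) consumed by the sample = 0.005204 - 0.001372 = 0.003832 mol.
n(H2C4H4O6) = 0.003832 / 2 = 0.001916 mol.
mass H2C4H4O6 = 0.001916 x 150.09 = 0.2876 g, so %H2C4H4O6 = 0.2876/0.3124 x 100 = 92.1%.

92.1%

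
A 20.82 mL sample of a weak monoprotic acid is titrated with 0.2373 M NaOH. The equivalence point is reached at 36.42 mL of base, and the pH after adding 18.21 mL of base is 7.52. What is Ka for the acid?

3.0 x 10^-8

18.21 mL is half of the equivalence volume, so this is the half-equivalence point where [HA] = [A^-].
At half-equivalence pH = pKa, so pKa = 7.52.
Ka = 10^(-7.52) = 3.0 x 10^-8.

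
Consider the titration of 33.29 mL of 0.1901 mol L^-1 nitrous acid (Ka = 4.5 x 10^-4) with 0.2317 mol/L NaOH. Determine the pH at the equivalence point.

8.18

n(HNO2) = 0.1901 x 0.03329 = 0.006328 mol; V(NaOH) at equivalence = 0.006328/0.2317 = 0.02731 L.
At equivalence all the acid is converted to NO2-; total volume = 0.03329 + 0.02731 = 0.06060 L, so [NO2-] = 0.006328/0.06060 = 0.1044 M.
Kb = Kw/Ka = 1.0e-14 / 4.5 x 10^-4 = 2.22e-11.
[OH^-] = sqrt(Kb x [NO2-]) = sqrt(2.22e-11 x 0.1044) = 1.52e-6 M.
pOH = 5.82, so pH = 14.00 - 5.82 = 8.18.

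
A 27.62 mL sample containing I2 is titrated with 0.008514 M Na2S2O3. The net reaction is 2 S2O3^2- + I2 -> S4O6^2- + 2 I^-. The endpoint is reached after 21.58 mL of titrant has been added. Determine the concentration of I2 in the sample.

0.00333 M

n(Na2S2O3) = 0.008514 x 0.02158 = 0.0001837 mol.
From the balanced equation, 2 mol Na2S2O3 reacts with 1 mol I2, so n(I2) = 0.0001837 x 1/2 = 9.187e-5 mol.
[I2] = 9.187e-5 / 0.02762 L = 0.00333 M.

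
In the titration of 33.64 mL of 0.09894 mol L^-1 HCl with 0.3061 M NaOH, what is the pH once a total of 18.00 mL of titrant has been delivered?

n(acid) = 0.09894 x 0.03364 = 0.003328 mol; n(NaOH) added = 0.3061 x 0.01800 = 0.005510 mol.
Base is in excess by 0.005510 - 0.003328 = 0.002181 mol in a total volume of 0.05164 L.
[OH^-] = 0.002181/0.05164 = 0.04224 M, so pOH = 1.37 and pH = 14.00 - 1.37 = 12.63.

12.63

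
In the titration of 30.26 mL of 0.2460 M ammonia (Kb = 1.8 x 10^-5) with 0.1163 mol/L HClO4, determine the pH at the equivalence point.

5.18

n(NH3) = 0.2460 x 0.03026 = 0.007444 mol; V(HClO4) at equivalence = 0.007444/0.1163 = 0.06401 L.
At equivalence the base is fully converted to NH4+; total volume = 0.09427 L, so [NH4+] = 0.007444/0.09427 = 0.07897 M.
Ka(NH4+) = Kw/Kb = 1.0e-14 / 1.8 x 10^-5 = 5.56e-10.
[H^+] = sqrt(Ka x [NH4+]) = sqrt(5.56e-10 x 0.07897) = 6.62e-6 M.
pH = -log(6.62e-6) = 5.18.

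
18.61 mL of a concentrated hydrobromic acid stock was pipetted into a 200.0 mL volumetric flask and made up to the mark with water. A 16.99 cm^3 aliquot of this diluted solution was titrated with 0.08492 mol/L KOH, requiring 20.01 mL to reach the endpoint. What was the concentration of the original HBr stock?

1.07 M

n(KOH) = 0.08492 x 0.02001 = 0.001699 mol.
n(HBr) in the aliquot = 0.001699 mol.
[diluted HBr] = 0.001699 / 0.01699 = 0.1000 M.
Dilution factor = 200.0/18.61 = 10.75, so [stock] = 0.1000 x 10.75 = 1.07 M.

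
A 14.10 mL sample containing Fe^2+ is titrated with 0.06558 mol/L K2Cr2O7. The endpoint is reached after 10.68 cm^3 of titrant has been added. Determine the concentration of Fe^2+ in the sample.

0.298 M

n(K2Cr2O7) = 0.06558 x 0.01068 = 0.0007004 mol.
From the balanced equation, 1 mol K2Cr2O7 reacts with 6 mol Fe^2+, so n(Fe^2+) = 0.0007004 x 6/1 = 0.004202 mol.
[Fe^2+] = 0.004202 / 0.01410 L = 0.298 M.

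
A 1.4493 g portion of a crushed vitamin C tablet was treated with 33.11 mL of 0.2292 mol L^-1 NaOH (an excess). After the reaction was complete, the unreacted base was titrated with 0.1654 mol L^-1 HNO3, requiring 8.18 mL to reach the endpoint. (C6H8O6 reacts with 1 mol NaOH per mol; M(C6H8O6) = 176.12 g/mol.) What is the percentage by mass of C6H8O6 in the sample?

Total n(NaOH) added = 0.2292 x 0.03311 = 0.007589 mol.
n(HNO3) used = 0.1654 x 0.008180 = 0.001353 mol, which equals the excess n(NaOH).
So n(NaOH) consumed by the sample = 0.007589 - 0.001353 = 0.006236 mol.
n(C6H8O6) = 0.006236 / 1 = 0.006236 mol.
mass C6H8O6 = 0.006236 x 176.12 = 1.098 g, so %C6H8O6 = 1.098/1.4493 x 100 = 75.8%.

75.8%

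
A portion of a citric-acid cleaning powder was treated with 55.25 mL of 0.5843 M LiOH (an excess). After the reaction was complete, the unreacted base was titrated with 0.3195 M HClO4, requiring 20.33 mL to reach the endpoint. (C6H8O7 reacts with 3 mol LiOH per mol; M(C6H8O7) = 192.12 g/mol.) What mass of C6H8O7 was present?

Total n(LiOH) added = 0.5843 x 0.05525 = 0.03228 mol.
n(HClO4) used = 0.3195 x 0.02033 = 0.006495 mol, which equals the excess n(LiOH).
So n(LiOH) consumed by the sample = 0.03228 - 0.006495 = 0.02579 mol.
n(C6H8O7) = 0.02579 / 3 = 0.008596 mol.
mass = 0.008596 mol x 192.12 g/mol = 1.65 g.

1.65 g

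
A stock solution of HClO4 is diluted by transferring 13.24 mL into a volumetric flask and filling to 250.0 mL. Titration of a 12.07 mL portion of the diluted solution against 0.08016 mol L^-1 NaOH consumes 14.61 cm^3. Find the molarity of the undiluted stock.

1.83 M

n(NaOH) = 0.08016 x 0.01461 = 0.001171 mol.
n(HClO4) in the aliquot = 0.001171 mol.
[diluted HClO4] = 0.001171 / 0.01207 = 0.09703 M.
Dilution factor = 250.0/13.24 = 18.88, so [stock] = 0.09703 x 18.88 = 1.83 M.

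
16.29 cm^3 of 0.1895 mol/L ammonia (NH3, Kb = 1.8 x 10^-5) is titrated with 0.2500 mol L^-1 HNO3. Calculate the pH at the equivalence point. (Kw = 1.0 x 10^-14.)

5.11

n(NH3) = 0.1895 x 0.01629 = 0.003087 mol; V(HNO3) at equivalence = 0.003087/0.2500 = 0.01235 L.
At equivalence the base is fully converted to NH4+; total volume = 0.02864 L, so [NH4+] = 0.003087/0.02864 = 0.1078 M.
Ka(NH4+) = Kw/Kb = 1.0e-14 / 1.8 x 10^-5 = 5.56e-10.
[H^+] = sqrt(Ka x [NH4+]) = sqrt(5.56e-10 x 0.1078) = 7.74e-6 M.
pH = -log(7.74e-6) = 5.11.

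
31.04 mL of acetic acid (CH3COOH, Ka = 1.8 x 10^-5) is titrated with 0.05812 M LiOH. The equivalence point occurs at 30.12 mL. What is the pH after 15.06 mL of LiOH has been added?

4.74

15.06 mL is exactly half the equivalence volume (30.12/2), i.e. the half-equivalence point.
There, n(HA) = n(A^-), so pH = pKa = -log(1.8 x 10^-5) = 4.74.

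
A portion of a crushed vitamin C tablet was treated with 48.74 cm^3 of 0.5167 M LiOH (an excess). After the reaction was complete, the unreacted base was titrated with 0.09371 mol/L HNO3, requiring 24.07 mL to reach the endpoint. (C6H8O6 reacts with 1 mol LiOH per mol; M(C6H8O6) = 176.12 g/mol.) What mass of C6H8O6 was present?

4.04 g

Total n(LiOH) added = 0.5167 x 0.04874 = 0.02518 mol.
n(HNO3) used = 0.09371 x 0.02407 = 0.002256 mol, which equals the excess n(LiOH).
So n(LiOH) consumed by the sample = 0.02518 - 0.002256 = 0.02293 mol.
n(C6H8O6) = 0.02293 / 1 = 0.02293 mol.
mass = 0.02293 mol x 176.12 g/mol = 4.04 g.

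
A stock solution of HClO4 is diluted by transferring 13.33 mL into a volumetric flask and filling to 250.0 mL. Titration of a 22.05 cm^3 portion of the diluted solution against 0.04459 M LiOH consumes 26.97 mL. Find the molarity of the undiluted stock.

n(LiOH) = 0.04459 x 0.02697 = 0.001203 mol.
n(HClO4) in the aliquot = 0.001203 mol.
[diluted HClO4] = 0.001203 / 0.02205 = 0.05454 M.
Dilution factor = 250.0/13.33 = 18.75, so [stock] = 0.05454 x 18.75 = 1.02 M.

1.02 M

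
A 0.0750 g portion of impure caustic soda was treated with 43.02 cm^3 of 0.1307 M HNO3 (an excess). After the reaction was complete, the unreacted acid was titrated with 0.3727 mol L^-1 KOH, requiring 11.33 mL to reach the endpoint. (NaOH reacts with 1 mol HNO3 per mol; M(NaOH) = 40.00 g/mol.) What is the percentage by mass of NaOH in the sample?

74.7%

Total n(HNO3) added = 0.1307 x 0.04302 = 0.005623 mol.
n(KOH) used = 0.3727 x 0.01133 = 0.004223 mol, which equals the excess n(HNO3).
So n(HNO3) consumed by the sample = 0.005623 - 0.004223 = 0.001400 mol.
n(NaOH) = 0.001400 / 1 = 0.001400 mol.
mass NaOH = 0.001400 x 40.00 = 0.05600 g, so %NaOH = 0.05600/0.0750 x 100 = 74.7%.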